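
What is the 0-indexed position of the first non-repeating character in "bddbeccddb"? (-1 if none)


Input: bddbeccddb
Character frequencies:
  'b': 3
  'c': 2
  'd': 4
  'e': 1
Scanning left to right for freq == 1:
  Position 0 ('b'): freq=3, skip
  Position 1 ('d'): freq=4, skip
  Position 2 ('d'): freq=4, skip
  Position 3 ('b'): freq=3, skip
  Position 4 ('e'): unique! => answer = 4

4


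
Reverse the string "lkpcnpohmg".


Input: lkpcnpohmg
Reading characters right to left:
  Position 9: 'g'
  Position 8: 'm'
  Position 7: 'h'
  Position 6: 'o'
  Position 5: 'p'
  Position 4: 'n'
  Position 3: 'c'
  Position 2: 'p'
  Position 1: 'k'
  Position 0: 'l'
Reversed: gmhopncpkl

gmhopncpkl


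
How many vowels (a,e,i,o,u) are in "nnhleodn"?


Input: nnhleodn
Checking each character:
  'n' at position 0: consonant
  'n' at position 1: consonant
  'h' at position 2: consonant
  'l' at position 3: consonant
  'e' at position 4: vowel (running total: 1)
  'o' at position 5: vowel (running total: 2)
  'd' at position 6: consonant
  'n' at position 7: consonant
Total vowels: 2

2


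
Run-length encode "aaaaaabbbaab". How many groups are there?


Input: aaaaaabbbaab
Scanning for consecutive runs:
  Group 1: 'a' x 6 (positions 0-5)
  Group 2: 'b' x 3 (positions 6-8)
  Group 3: 'a' x 2 (positions 9-10)
  Group 4: 'b' x 1 (positions 11-11)
Total groups: 4

4


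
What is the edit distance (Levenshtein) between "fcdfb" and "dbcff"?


Computing edit distance: "fcdfb" -> "dbcff"
DP table:
           d    b    c    f    f
      0    1    2    3    4    5
  f   1    1    2    3    3    4
  c   2    2    2    2    3    4
  d   3    2    3    3    3    4
  f   4    3    3    4    3    3
  b   5    4    3    4    4    4
Edit distance = dp[5][5] = 4

4


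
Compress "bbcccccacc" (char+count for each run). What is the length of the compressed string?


Input: bbcccccacc
Runs:
  'b' x 2 => "b2"
  'c' x 5 => "c5"
  'a' x 1 => "a1"
  'c' x 2 => "c2"
Compressed: "b2c5a1c2"
Compressed length: 8

8


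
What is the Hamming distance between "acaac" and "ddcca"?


Comparing "acaac" and "ddcca" position by position:
  Position 0: 'a' vs 'd' => differ
  Position 1: 'c' vs 'd' => differ
  Position 2: 'a' vs 'c' => differ
  Position 3: 'a' vs 'c' => differ
  Position 4: 'c' vs 'a' => differ
Total differences (Hamming distance): 5

5


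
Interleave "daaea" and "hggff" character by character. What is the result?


Interleaving "daaea" and "hggff":
  Position 0: 'd' from first, 'h' from second => "dh"
  Position 1: 'a' from first, 'g' from second => "ag"
  Position 2: 'a' from first, 'g' from second => "ag"
  Position 3: 'e' from first, 'f' from second => "ef"
  Position 4: 'a' from first, 'f' from second => "af"
Result: dhagagefaf

dhagagefaf


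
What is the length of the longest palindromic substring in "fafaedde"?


Input: "fafaedde"
Checking substrings for palindromes:
  [4:8] "edde" (len 4) => palindrome
  [0:3] "faf" (len 3) => palindrome
  [1:4] "afa" (len 3) => palindrome
  [5:7] "dd" (len 2) => palindrome
Longest palindromic substring: "edde" with length 4

4


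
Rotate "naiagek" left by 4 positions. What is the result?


Input: "naiagek", rotate left by 4
First 4 characters: "naia"
Remaining characters: "gek"
Concatenate remaining + first: "gek" + "naia" = "geknaia"

geknaia


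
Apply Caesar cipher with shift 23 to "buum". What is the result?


Caesar cipher: shift "buum" by 23
  'b' (pos 1) + 23 = pos 24 = 'y'
  'u' (pos 20) + 23 = pos 17 = 'r'
  'u' (pos 20) + 23 = pos 17 = 'r'
  'm' (pos 12) + 23 = pos 9 = 'j'
Result: yrrj

yrrj


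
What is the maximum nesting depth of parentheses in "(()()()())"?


Input: "(()()()())"
Tracking depth:
  Position 0 '(': depth becomes 1
  Position 1 '(': depth becomes 2
  Position 2 ')': depth becomes 1
  Position 3 '(': depth becomes 2
  Position 4 ')': depth becomes 1
  Position 5 '(': depth becomes 2
  Position 6 ')': depth becomes 1
  Position 7 '(': depth becomes 2
  Position 8 ')': depth becomes 1
  Position 9 ')': depth becomes 0
Maximum depth reached: 2

2


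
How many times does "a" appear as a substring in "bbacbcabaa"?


Searching for "a" in "bbacbcabaa"
Scanning each position:
  Position 0: "b" => no
  Position 1: "b" => no
  Position 2: "a" => MATCH
  Position 3: "c" => no
  Position 4: "b" => no
  Position 5: "c" => no
  Position 6: "a" => MATCH
  Position 7: "b" => no
  Position 8: "a" => MATCH
  Position 9: "a" => MATCH
Total occurrences: 4

4


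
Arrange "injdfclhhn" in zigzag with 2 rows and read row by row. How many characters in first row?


Zigzag "injdfclhhn" into 2 rows:
Placing characters:
  'i' => row 0
  'n' => row 1
  'j' => row 0
  'd' => row 1
  'f' => row 0
  'c' => row 1
  'l' => row 0
  'h' => row 1
  'h' => row 0
  'n' => row 1
Rows:
  Row 0: "ijflh"
  Row 1: "ndchn"
First row length: 5

5


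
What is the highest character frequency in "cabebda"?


Input: cabebda
Character counts:
  'a': 2
  'b': 2
  'c': 1
  'd': 1
  'e': 1
Maximum frequency: 2

2


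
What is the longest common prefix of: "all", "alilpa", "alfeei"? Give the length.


Words: all, alilpa, alfeei
  Position 0: all 'a' => match
  Position 1: all 'l' => match
  Position 2: ('l', 'i', 'f') => mismatch, stop
LCP = "al" (length 2)

2


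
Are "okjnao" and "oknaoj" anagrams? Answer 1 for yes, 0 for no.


Strings: "okjnao", "oknaoj"
Sorted first:  ajknoo
Sorted second: ajknoo
Sorted forms match => anagrams

1


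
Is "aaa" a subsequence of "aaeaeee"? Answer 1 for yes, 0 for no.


Check if "aaa" is a subsequence of "aaeaeee"
Greedy scan:
  Position 0 ('a'): matches sub[0] = 'a'
  Position 1 ('a'): matches sub[1] = 'a'
  Position 2 ('e'): no match needed
  Position 3 ('a'): matches sub[2] = 'a'
  Position 4 ('e'): no match needed
  Position 5 ('e'): no match needed
  Position 6 ('e'): no match needed
All 3 characters matched => is a subsequence

1


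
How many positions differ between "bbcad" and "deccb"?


Comparing "bbcad" and "deccb" position by position:
  Position 0: 'b' vs 'd' => DIFFER
  Position 1: 'b' vs 'e' => DIFFER
  Position 2: 'c' vs 'c' => same
  Position 3: 'a' vs 'c' => DIFFER
  Position 4: 'd' vs 'b' => DIFFER
Positions that differ: 4

4


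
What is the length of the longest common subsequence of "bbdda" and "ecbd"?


LCS of "bbdda" and "ecbd"
DP table:
           e    c    b    d
      0    0    0    0    0
  b   0    0    0    1    1
  b   0    0    0    1    1
  d   0    0    0    1    2
  d   0    0    0    1    2
  a   0    0    0    1    2
LCS length = dp[5][4] = 2

2


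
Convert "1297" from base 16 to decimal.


Input: "1297" in base 16
Positional expansion:
  Digit '1' (value 1) x 16^3 = 4096
  Digit '2' (value 2) x 16^2 = 512
  Digit '9' (value 9) x 16^1 = 144
  Digit '7' (value 7) x 16^0 = 7
Sum = 4759

4759


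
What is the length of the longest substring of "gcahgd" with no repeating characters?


Input: "gcahgd"
Sliding window (track last position of each char):
  Position 0 ('g'): window [0,0] length 1 -- new best
  Position 1 ('c'): window [0,1] length 2 -- new best
  Position 2 ('a'): window [0,2] length 3 -- new best
  Position 3 ('h'): window [0,3] length 4 -- new best
  Position 4 ('g'): repeat (last at 0), move window start to 1
  Position 4 ('g'): window [1,4] length 4
  Position 5 ('d'): window [1,5] length 5 -- new best
Longest substring with no repeats: "cahgd" with length 5

5


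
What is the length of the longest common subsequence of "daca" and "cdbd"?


LCS of "daca" and "cdbd"
DP table:
           c    d    b    d
      0    0    0    0    0
  d   0    0    1    1    1
  a   0    0    1    1    1
  c   0    1    1    1    1
  a   0    1    1    1    1
LCS length = dp[4][4] = 1

1


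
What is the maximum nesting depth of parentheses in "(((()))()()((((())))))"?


Input: "(((()))()()((((())))))"
Tracking depth:
  Position 0 '(': depth becomes 1
  Position 1 '(': depth becomes 2
  Position 2 '(': depth becomes 3
  Position 3 '(': depth becomes 4
  Position 4 ')': depth becomes 3
  Position 5 ')': depth becomes 2
  Position 6 ')': depth becomes 1
  Position 7 '(': depth becomes 2
  Position 8 ')': depth becomes 1
  Position 9 '(': depth becomes 2
  Position 10 ')': depth becomes 1
  Position 11 '(': depth becomes 2
  Position 12 '(': depth becomes 3
  Position 13 '(': depth becomes 4
  Position 14 '(': depth becomes 5
  Position 15 '(': depth becomes 6
  Position 16 ')': depth becomes 5
  Position 17 ')': depth becomes 4
  Position 18 ')': depth becomes 3
  Position 19 ')': depth becomes 2
  Position 20 ')': depth becomes 1
  Position 21 ')': depth becomes 0
Maximum depth reached: 6

6


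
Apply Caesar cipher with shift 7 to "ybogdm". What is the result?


Caesar cipher: shift "ybogdm" by 7
  'y' (pos 24) + 7 = pos 5 = 'f'
  'b' (pos 1) + 7 = pos 8 = 'i'
  'o' (pos 14) + 7 = pos 21 = 'v'
  'g' (pos 6) + 7 = pos 13 = 'n'
  'd' (pos 3) + 7 = pos 10 = 'k'
  'm' (pos 12) + 7 = pos 19 = 't'
Result: fivnkt

fivnkt


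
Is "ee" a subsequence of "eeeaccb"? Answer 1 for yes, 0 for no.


Check if "ee" is a subsequence of "eeeaccb"
Greedy scan:
  Position 0 ('e'): matches sub[0] = 'e'
  Position 1 ('e'): matches sub[1] = 'e'
  Position 2 ('e'): no match needed
  Position 3 ('a'): no match needed
  Position 4 ('c'): no match needed
  Position 5 ('c'): no match needed
  Position 6 ('b'): no match needed
All 2 characters matched => is a subsequence

1


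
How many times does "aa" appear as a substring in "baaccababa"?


Searching for "aa" in "baaccababa"
Scanning each position:
  Position 0: "ba" => no
  Position 1: "aa" => MATCH
  Position 2: "ac" => no
  Position 3: "cc" => no
  Position 4: "ca" => no
  Position 5: "ab" => no
  Position 6: "ba" => no
  Position 7: "ab" => no
  Position 8: "ba" => no
Total occurrences: 1

1


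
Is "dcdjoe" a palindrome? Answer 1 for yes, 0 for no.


Input: dcdjoe
Reversed: eojdcd
  Compare pos 0 ('d') with pos 5 ('e'): MISMATCH
  Compare pos 1 ('c') with pos 4 ('o'): MISMATCH
  Compare pos 2 ('d') with pos 3 ('j'): MISMATCH
Result: not a palindrome

0


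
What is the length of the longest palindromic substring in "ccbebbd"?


Input: "ccbebbd"
Checking substrings for palindromes:
  [2:5] "beb" (len 3) => palindrome
  [0:2] "cc" (len 2) => palindrome
  [4:6] "bb" (len 2) => palindrome
Longest palindromic substring: "beb" with length 3

3


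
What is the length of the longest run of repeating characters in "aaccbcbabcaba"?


Input: "aaccbcbabcaba"
Scanning for longest run:
  Position 1 ('a'): continues run of 'a', length=2
  Position 2 ('c'): new char, reset run to 1
  Position 3 ('c'): continues run of 'c', length=2
  Position 4 ('b'): new char, reset run to 1
  Position 5 ('c'): new char, reset run to 1
  Position 6 ('b'): new char, reset run to 1
  Position 7 ('a'): new char, reset run to 1
  Position 8 ('b'): new char, reset run to 1
  Position 9 ('c'): new char, reset run to 1
  Position 10 ('a'): new char, reset run to 1
  Position 11 ('b'): new char, reset run to 1
  Position 12 ('a'): new char, reset run to 1
Longest run: 'a' with length 2

2


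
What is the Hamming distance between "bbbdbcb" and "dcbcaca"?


Comparing "bbbdbcb" and "dcbcaca" position by position:
  Position 0: 'b' vs 'd' => differ
  Position 1: 'b' vs 'c' => differ
  Position 2: 'b' vs 'b' => same
  Position 3: 'd' vs 'c' => differ
  Position 4: 'b' vs 'a' => differ
  Position 5: 'c' vs 'c' => same
  Position 6: 'b' vs 'a' => differ
Total differences (Hamming distance): 5

5


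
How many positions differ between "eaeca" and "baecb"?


Comparing "eaeca" and "baecb" position by position:
  Position 0: 'e' vs 'b' => DIFFER
  Position 1: 'a' vs 'a' => same
  Position 2: 'e' vs 'e' => same
  Position 3: 'c' vs 'c' => same
  Position 4: 'a' vs 'b' => DIFFER
Positions that differ: 2

2


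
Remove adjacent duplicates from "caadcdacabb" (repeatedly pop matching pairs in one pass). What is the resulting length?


Input: caadcdacabb
Stack-based adjacent duplicate removal:
  Read 'c': push. Stack: c
  Read 'a': push. Stack: ca
  Read 'a': matches stack top 'a' => pop. Stack: c
  Read 'd': push. Stack: cd
  Read 'c': push. Stack: cdc
  Read 'd': push. Stack: cdcd
  Read 'a': push. Stack: cdcda
  Read 'c': push. Stack: cdcdac
  Read 'a': push. Stack: cdcdaca
  Read 'b': push. Stack: cdcdacab
  Read 'b': matches stack top 'b' => pop. Stack: cdcdaca
Final stack: "cdcdaca" (length 7)

7


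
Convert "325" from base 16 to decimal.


Input: "325" in base 16
Positional expansion:
  Digit '3' (value 3) x 16^2 = 768
  Digit '2' (value 2) x 16^1 = 32
  Digit '5' (value 5) x 16^0 = 5
Sum = 805

805


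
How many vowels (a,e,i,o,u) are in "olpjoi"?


Input: olpjoi
Checking each character:
  'o' at position 0: vowel (running total: 1)
  'l' at position 1: consonant
  'p' at position 2: consonant
  'j' at position 3: consonant
  'o' at position 4: vowel (running total: 2)
  'i' at position 5: vowel (running total: 3)
Total vowels: 3

3


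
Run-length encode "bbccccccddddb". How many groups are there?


Input: bbccccccddddb
Scanning for consecutive runs:
  Group 1: 'b' x 2 (positions 0-1)
  Group 2: 'c' x 6 (positions 2-7)
  Group 3: 'd' x 4 (positions 8-11)
  Group 4: 'b' x 1 (positions 12-12)
Total groups: 4

4


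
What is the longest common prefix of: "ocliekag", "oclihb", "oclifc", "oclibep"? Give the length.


Words: ocliekag, oclihb, oclifc, oclibep
  Position 0: all 'o' => match
  Position 1: all 'c' => match
  Position 2: all 'l' => match
  Position 3: all 'i' => match
  Position 4: ('e', 'h', 'f', 'b') => mismatch, stop
LCP = "ocli" (length 4)

4


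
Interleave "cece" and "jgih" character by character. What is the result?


Interleaving "cece" and "jgih":
  Position 0: 'c' from first, 'j' from second => "cj"
  Position 1: 'e' from first, 'g' from second => "eg"
  Position 2: 'c' from first, 'i' from second => "ci"
  Position 3: 'e' from first, 'h' from second => "eh"
Result: cjegcieh

cjegcieh


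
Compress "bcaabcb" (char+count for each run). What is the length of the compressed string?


Input: bcaabcb
Runs:
  'b' x 1 => "b1"
  'c' x 1 => "c1"
  'a' x 2 => "a2"
  'b' x 1 => "b1"
  'c' x 1 => "c1"
  'b' x 1 => "b1"
Compressed: "b1c1a2b1c1b1"
Compressed length: 12

12


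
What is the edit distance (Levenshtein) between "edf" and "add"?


Computing edit distance: "edf" -> "add"
DP table:
           a    d    d
      0    1    2    3
  e   1    1    2    3
  d   2    2    1    2
  f   3    3    2    2
Edit distance = dp[3][3] = 2

2


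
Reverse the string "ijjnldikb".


Input: ijjnldikb
Reading characters right to left:
  Position 8: 'b'
  Position 7: 'k'
  Position 6: 'i'
  Position 5: 'd'
  Position 4: 'l'
  Position 3: 'n'
  Position 2: 'j'
  Position 1: 'j'
  Position 0: 'i'
Reversed: bkidlnjji

bkidlnjji


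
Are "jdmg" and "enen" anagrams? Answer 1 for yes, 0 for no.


Strings: "jdmg", "enen"
Sorted first:  dgjm
Sorted second: eenn
Differ at position 0: 'd' vs 'e' => not anagrams

0


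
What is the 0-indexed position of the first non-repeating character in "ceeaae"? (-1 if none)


Input: ceeaae
Character frequencies:
  'a': 2
  'c': 1
  'e': 3
Scanning left to right for freq == 1:
  Position 0 ('c'): unique! => answer = 0

0


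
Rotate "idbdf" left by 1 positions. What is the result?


Input: "idbdf", rotate left by 1
First 1 characters: "i"
Remaining characters: "dbdf"
Concatenate remaining + first: "dbdf" + "i" = "dbdfi"

dbdfi


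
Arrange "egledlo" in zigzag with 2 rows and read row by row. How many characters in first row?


Zigzag "egledlo" into 2 rows:
Placing characters:
  'e' => row 0
  'g' => row 1
  'l' => row 0
  'e' => row 1
  'd' => row 0
  'l' => row 1
  'o' => row 0
Rows:
  Row 0: "eldo"
  Row 1: "gel"
First row length: 4

4


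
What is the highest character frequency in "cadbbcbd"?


Input: cadbbcbd
Character counts:
  'a': 1
  'b': 3
  'c': 2
  'd': 2
Maximum frequency: 3

3


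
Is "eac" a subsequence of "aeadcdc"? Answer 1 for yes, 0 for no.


Check if "eac" is a subsequence of "aeadcdc"
Greedy scan:
  Position 0 ('a'): no match needed
  Position 1 ('e'): matches sub[0] = 'e'
  Position 2 ('a'): matches sub[1] = 'a'
  Position 3 ('d'): no match needed
  Position 4 ('c'): matches sub[2] = 'c'
  Position 5 ('d'): no match needed
  Position 6 ('c'): no match needed
All 3 characters matched => is a subsequence

1


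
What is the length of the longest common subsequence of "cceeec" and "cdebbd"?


LCS of "cceeec" and "cdebbd"
DP table:
           c    d    e    b    b    d
      0    0    0    0    0    0    0
  c   0    1    1    1    1    1    1
  c   0    1    1    1    1    1    1
  e   0    1    1    2    2    2    2
  e   0    1    1    2    2    2    2
  e   0    1    1    2    2    2    2
  c   0    1    1    2    2    2    2
LCS length = dp[6][6] = 2

2


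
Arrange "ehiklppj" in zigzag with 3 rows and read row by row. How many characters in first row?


Zigzag "ehiklppj" into 3 rows:
Placing characters:
  'e' => row 0
  'h' => row 1
  'i' => row 2
  'k' => row 1
  'l' => row 0
  'p' => row 1
  'p' => row 2
  'j' => row 1
Rows:
  Row 0: "el"
  Row 1: "hkpj"
  Row 2: "ip"
First row length: 2

2


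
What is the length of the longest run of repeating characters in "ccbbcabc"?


Input: "ccbbcabc"
Scanning for longest run:
  Position 1 ('c'): continues run of 'c', length=2
  Position 2 ('b'): new char, reset run to 1
  Position 3 ('b'): continues run of 'b', length=2
  Position 4 ('c'): new char, reset run to 1
  Position 5 ('a'): new char, reset run to 1
  Position 6 ('b'): new char, reset run to 1
  Position 7 ('c'): new char, reset run to 1
Longest run: 'c' with length 2

2


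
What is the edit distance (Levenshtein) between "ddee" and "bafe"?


Computing edit distance: "ddee" -> "bafe"
DP table:
           b    a    f    e
      0    1    2    3    4
  d   1    1    2    3    4
  d   2    2    2    3    4
  e   3    3    3    3    3
  e   4    4    4    4    3
Edit distance = dp[4][4] = 3

3


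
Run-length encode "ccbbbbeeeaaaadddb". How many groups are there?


Input: ccbbbbeeeaaaadddb
Scanning for consecutive runs:
  Group 1: 'c' x 2 (positions 0-1)
  Group 2: 'b' x 4 (positions 2-5)
  Group 3: 'e' x 3 (positions 6-8)
  Group 4: 'a' x 4 (positions 9-12)
  Group 5: 'd' x 3 (positions 13-15)
  Group 6: 'b' x 1 (positions 16-16)
Total groups: 6

6


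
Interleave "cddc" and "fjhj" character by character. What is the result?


Interleaving "cddc" and "fjhj":
  Position 0: 'c' from first, 'f' from second => "cf"
  Position 1: 'd' from first, 'j' from second => "dj"
  Position 2: 'd' from first, 'h' from second => "dh"
  Position 3: 'c' from first, 'j' from second => "cj"
Result: cfdjdhcj

cfdjdhcj


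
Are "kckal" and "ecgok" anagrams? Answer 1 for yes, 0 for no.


Strings: "kckal", "ecgok"
Sorted first:  ackkl
Sorted second: cegko
Differ at position 0: 'a' vs 'c' => not anagrams

0


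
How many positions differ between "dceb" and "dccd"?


Comparing "dceb" and "dccd" position by position:
  Position 0: 'd' vs 'd' => same
  Position 1: 'c' vs 'c' => same
  Position 2: 'e' vs 'c' => DIFFER
  Position 3: 'b' vs 'd' => DIFFER
Positions that differ: 2

2


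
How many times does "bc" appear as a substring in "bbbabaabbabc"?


Searching for "bc" in "bbbabaabbabc"
Scanning each position:
  Position 0: "bb" => no
  Position 1: "bb" => no
  Position 2: "ba" => no
  Position 3: "ab" => no
  Position 4: "ba" => no
  Position 5: "aa" => no
  Position 6: "ab" => no
  Position 7: "bb" => no
  Position 8: "ba" => no
  Position 9: "ab" => no
  Position 10: "bc" => MATCH
Total occurrences: 1

1


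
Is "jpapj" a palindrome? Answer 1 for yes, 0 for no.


Input: jpapj
Reversed: jpapj
  Compare pos 0 ('j') with pos 4 ('j'): match
  Compare pos 1 ('p') with pos 3 ('p'): match
Result: palindrome

1


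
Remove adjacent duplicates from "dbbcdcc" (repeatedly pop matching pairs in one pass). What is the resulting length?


Input: dbbcdcc
Stack-based adjacent duplicate removal:
  Read 'd': push. Stack: d
  Read 'b': push. Stack: db
  Read 'b': matches stack top 'b' => pop. Stack: d
  Read 'c': push. Stack: dc
  Read 'd': push. Stack: dcd
  Read 'c': push. Stack: dcdc
  Read 'c': matches stack top 'c' => pop. Stack: dcd
Final stack: "dcd" (length 3)

3


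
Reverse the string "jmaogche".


Input: jmaogche
Reading characters right to left:
  Position 7: 'e'
  Position 6: 'h'
  Position 5: 'c'
  Position 4: 'g'
  Position 3: 'o'
  Position 2: 'a'
  Position 1: 'm'
  Position 0: 'j'
Reversed: ehcgoamj

ehcgoamj


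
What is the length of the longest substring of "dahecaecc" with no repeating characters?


Input: "dahecaecc"
Sliding window (track last position of each char):
  Position 0 ('d'): window [0,0] length 1 -- new best
  Position 1 ('a'): window [0,1] length 2 -- new best
  Position 2 ('h'): window [0,2] length 3 -- new best
  Position 3 ('e'): window [0,3] length 4 -- new best
  Position 4 ('c'): window [0,4] length 5 -- new best
  Position 5 ('a'): repeat (last at 1), move window start to 2
  Position 5 ('a'): window [2,5] length 4
  Position 6 ('e'): repeat (last at 3), move window start to 4
  Position 6 ('e'): window [4,6] length 3
  Position 7 ('c'): repeat (last at 4), move window start to 5
  Position 7 ('c'): window [5,7] length 3
  Position 8 ('c'): repeat (last at 7), move window start to 8
  Position 8 ('c'): window [8,8] length 1
Longest substring with no repeats: "dahec" with length 5

5


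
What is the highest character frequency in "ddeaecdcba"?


Input: ddeaecdcba
Character counts:
  'a': 2
  'b': 1
  'c': 2
  'd': 3
  'e': 2
Maximum frequency: 3

3


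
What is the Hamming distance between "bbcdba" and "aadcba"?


Comparing "bbcdba" and "aadcba" position by position:
  Position 0: 'b' vs 'a' => differ
  Position 1: 'b' vs 'a' => differ
  Position 2: 'c' vs 'd' => differ
  Position 3: 'd' vs 'c' => differ
  Position 4: 'b' vs 'b' => same
  Position 5: 'a' vs 'a' => same
Total differences (Hamming distance): 4

4


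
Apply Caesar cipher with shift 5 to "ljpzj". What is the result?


Caesar cipher: shift "ljpzj" by 5
  'l' (pos 11) + 5 = pos 16 = 'q'
  'j' (pos 9) + 5 = pos 14 = 'o'
  'p' (pos 15) + 5 = pos 20 = 'u'
  'z' (pos 25) + 5 = pos 4 = 'e'
  'j' (pos 9) + 5 = pos 14 = 'o'
Result: qoueo

qoueo


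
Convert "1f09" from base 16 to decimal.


Input: "1f09" in base 16
Positional expansion:
  Digit '1' (value 1) x 16^3 = 4096
  Digit 'f' (value 15) x 16^2 = 3840
  Digit '0' (value 0) x 16^1 = 0
  Digit '9' (value 9) x 16^0 = 9
Sum = 7945

7945


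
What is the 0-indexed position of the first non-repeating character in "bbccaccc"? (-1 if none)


Input: bbccaccc
Character frequencies:
  'a': 1
  'b': 2
  'c': 5
Scanning left to right for freq == 1:
  Position 0 ('b'): freq=2, skip
  Position 1 ('b'): freq=2, skip
  Position 2 ('c'): freq=5, skip
  Position 3 ('c'): freq=5, skip
  Position 4 ('a'): unique! => answer = 4

4


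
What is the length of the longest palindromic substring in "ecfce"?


Input: "ecfce"
Checking substrings for palindromes:
  [0:5] "ecfce" (len 5) => palindrome
  [1:4] "cfc" (len 3) => palindrome
Longest palindromic substring: "ecfce" with length 5

5


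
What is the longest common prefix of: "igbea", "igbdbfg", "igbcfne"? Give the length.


Words: igbea, igbdbfg, igbcfne
  Position 0: all 'i' => match
  Position 1: all 'g' => match
  Position 2: all 'b' => match
  Position 3: ('e', 'd', 'c') => mismatch, stop
LCP = "igb" (length 3)

3


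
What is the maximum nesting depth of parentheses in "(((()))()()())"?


Input: "(((()))()()())"
Tracking depth:
  Position 0 '(': depth becomes 1
  Position 1 '(': depth becomes 2
  Position 2 '(': depth becomes 3
  Position 3 '(': depth becomes 4
  Position 4 ')': depth becomes 3
  Position 5 ')': depth becomes 2
  Position 6 ')': depth becomes 1
  Position 7 '(': depth becomes 2
  Position 8 ')': depth becomes 1
  Position 9 '(': depth becomes 2
  Position 10 ')': depth becomes 1
  Position 11 '(': depth becomes 2
  Position 12 ')': depth becomes 1
  Position 13 ')': depth becomes 0
Maximum depth reached: 4

4


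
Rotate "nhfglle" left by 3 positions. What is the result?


Input: "nhfglle", rotate left by 3
First 3 characters: "nhf"
Remaining characters: "glle"
Concatenate remaining + first: "glle" + "nhf" = "gllenhf"

gllenhf


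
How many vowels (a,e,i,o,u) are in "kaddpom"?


Input: kaddpom
Checking each character:
  'k' at position 0: consonant
  'a' at position 1: vowel (running total: 1)
  'd' at position 2: consonant
  'd' at position 3: consonant
  'p' at position 4: consonant
  'o' at position 5: vowel (running total: 2)
  'm' at position 6: consonant
Total vowels: 2

2


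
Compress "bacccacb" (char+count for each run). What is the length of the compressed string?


Input: bacccacb
Runs:
  'b' x 1 => "b1"
  'a' x 1 => "a1"
  'c' x 3 => "c3"
  'a' x 1 => "a1"
  'c' x 1 => "c1"
  'b' x 1 => "b1"
Compressed: "b1a1c3a1c1b1"
Compressed length: 12

12


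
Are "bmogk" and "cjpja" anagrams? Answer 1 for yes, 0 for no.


Strings: "bmogk", "cjpja"
Sorted first:  bgkmo
Sorted second: acjjp
Differ at position 0: 'b' vs 'a' => not anagrams

0


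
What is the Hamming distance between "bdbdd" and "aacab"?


Comparing "bdbdd" and "aacab" position by position:
  Position 0: 'b' vs 'a' => differ
  Position 1: 'd' vs 'a' => differ
  Position 2: 'b' vs 'c' => differ
  Position 3: 'd' vs 'a' => differ
  Position 4: 'd' vs 'b' => differ
Total differences (Hamming distance): 5

5


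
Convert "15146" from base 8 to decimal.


Input: "15146" in base 8
Positional expansion:
  Digit '1' (value 1) x 8^4 = 4096
  Digit '5' (value 5) x 8^3 = 2560
  Digit '1' (value 1) x 8^2 = 64
  Digit '4' (value 4) x 8^1 = 32
  Digit '6' (value 6) x 8^0 = 6
Sum = 6758

6758


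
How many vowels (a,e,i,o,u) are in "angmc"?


Input: angmc
Checking each character:
  'a' at position 0: vowel (running total: 1)
  'n' at position 1: consonant
  'g' at position 2: consonant
  'm' at position 3: consonant
  'c' at position 4: consonant
Total vowels: 1

1


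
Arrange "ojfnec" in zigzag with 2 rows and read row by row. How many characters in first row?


Zigzag "ojfnec" into 2 rows:
Placing characters:
  'o' => row 0
  'j' => row 1
  'f' => row 0
  'n' => row 1
  'e' => row 0
  'c' => row 1
Rows:
  Row 0: "ofe"
  Row 1: "jnc"
First row length: 3

3


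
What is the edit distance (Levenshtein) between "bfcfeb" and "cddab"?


Computing edit distance: "bfcfeb" -> "cddab"
DP table:
           c    d    d    a    b
      0    1    2    3    4    5
  b   1    1    2    3    4    4
  f   2    2    2    3    4    5
  c   3    2    3    3    4    5
  f   4    3    3    4    4    5
  e   5    4    4    4    5    5
  b   6    5    5    5    5    5
Edit distance = dp[6][5] = 5

5


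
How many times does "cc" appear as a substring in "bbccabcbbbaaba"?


Searching for "cc" in "bbccabcbbbaaba"
Scanning each position:
  Position 0: "bb" => no
  Position 1: "bc" => no
  Position 2: "cc" => MATCH
  Position 3: "ca" => no
  Position 4: "ab" => no
  Position 5: "bc" => no
  Position 6: "cb" => no
  Position 7: "bb" => no
  Position 8: "bb" => no
  Position 9: "ba" => no
  Position 10: "aa" => no
  Position 11: "ab" => no
  Position 12: "ba" => no
Total occurrences: 1

1


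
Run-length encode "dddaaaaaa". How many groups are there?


Input: dddaaaaaa
Scanning for consecutive runs:
  Group 1: 'd' x 3 (positions 0-2)
  Group 2: 'a' x 6 (positions 3-8)
Total groups: 2

2


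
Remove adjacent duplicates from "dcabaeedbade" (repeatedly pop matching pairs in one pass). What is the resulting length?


Input: dcabaeedbade
Stack-based adjacent duplicate removal:
  Read 'd': push. Stack: d
  Read 'c': push. Stack: dc
  Read 'a': push. Stack: dca
  Read 'b': push. Stack: dcab
  Read 'a': push. Stack: dcaba
  Read 'e': push. Stack: dcabae
  Read 'e': matches stack top 'e' => pop. Stack: dcaba
  Read 'd': push. Stack: dcabad
  Read 'b': push. Stack: dcabadb
  Read 'a': push. Stack: dcabadba
  Read 'd': push. Stack: dcabadbad
  Read 'e': push. Stack: dcabadbade
Final stack: "dcabadbade" (length 10)

10


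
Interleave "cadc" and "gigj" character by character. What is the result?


Interleaving "cadc" and "gigj":
  Position 0: 'c' from first, 'g' from second => "cg"
  Position 1: 'a' from first, 'i' from second => "ai"
  Position 2: 'd' from first, 'g' from second => "dg"
  Position 3: 'c' from first, 'j' from second => "cj"
Result: cgaidgcj

cgaidgcj


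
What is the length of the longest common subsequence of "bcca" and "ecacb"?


LCS of "bcca" and "ecacb"
DP table:
           e    c    a    c    b
      0    0    0    0    0    0
  b   0    0    0    0    0    1
  c   0    0    1    1    1    1
  c   0    0    1    1    2    2
  a   0    0    1    2    2    2
LCS length = dp[4][5] = 2

2


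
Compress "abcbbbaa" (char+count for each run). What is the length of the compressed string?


Input: abcbbbaa
Runs:
  'a' x 1 => "a1"
  'b' x 1 => "b1"
  'c' x 1 => "c1"
  'b' x 3 => "b3"
  'a' x 2 => "a2"
Compressed: "a1b1c1b3a2"
Compressed length: 10

10


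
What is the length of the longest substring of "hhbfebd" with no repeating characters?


Input: "hhbfebd"
Sliding window (track last position of each char):
  Position 0 ('h'): window [0,0] length 1 -- new best
  Position 1 ('h'): repeat (last at 0), move window start to 1
  Position 1 ('h'): window [1,1] length 1
  Position 2 ('b'): window [1,2] length 2 -- new best
  Position 3 ('f'): window [1,3] length 3 -- new best
  Position 4 ('e'): window [1,4] length 4 -- new best
  Position 5 ('b'): repeat (last at 2), move window start to 3
  Position 5 ('b'): window [3,5] length 3
  Position 6 ('d'): window [3,6] length 4
Longest substring with no repeats: "hbfe" with length 4

4


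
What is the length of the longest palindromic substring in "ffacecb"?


Input: "ffacecb"
Checking substrings for palindromes:
  [3:6] "cec" (len 3) => palindrome
  [0:2] "ff" (len 2) => palindrome
Longest palindromic substring: "cec" with length 3

3


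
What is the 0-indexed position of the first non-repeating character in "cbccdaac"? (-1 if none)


Input: cbccdaac
Character frequencies:
  'a': 2
  'b': 1
  'c': 4
  'd': 1
Scanning left to right for freq == 1:
  Position 0 ('c'): freq=4, skip
  Position 1 ('b'): unique! => answer = 1

1


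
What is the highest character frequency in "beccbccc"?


Input: beccbccc
Character counts:
  'b': 2
  'c': 5
  'e': 1
Maximum frequency: 5

5


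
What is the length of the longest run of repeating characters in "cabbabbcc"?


Input: "cabbabbcc"
Scanning for longest run:
  Position 1 ('a'): new char, reset run to 1
  Position 2 ('b'): new char, reset run to 1
  Position 3 ('b'): continues run of 'b', length=2
  Position 4 ('a'): new char, reset run to 1
  Position 5 ('b'): new char, reset run to 1
  Position 6 ('b'): continues run of 'b', length=2
  Position 7 ('c'): new char, reset run to 1
  Position 8 ('c'): continues run of 'c', length=2
Longest run: 'b' with length 2

2


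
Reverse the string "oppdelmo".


Input: oppdelmo
Reading characters right to left:
  Position 7: 'o'
  Position 6: 'm'
  Position 5: 'l'
  Position 4: 'e'
  Position 3: 'd'
  Position 2: 'p'
  Position 1: 'p'
  Position 0: 'o'
Reversed: omledppo

omledppo


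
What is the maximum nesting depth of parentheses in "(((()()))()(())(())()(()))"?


Input: "(((()()))()(())(())()(()))"
Tracking depth:
  Position 0 '(': depth becomes 1
  Position 1 '(': depth becomes 2
  Position 2 '(': depth becomes 3
  Position 3 '(': depth becomes 4
  Position 4 ')': depth becomes 3
  Position 5 '(': depth becomes 4
  Position 6 ')': depth becomes 3
  Position 7 ')': depth becomes 2
  Position 8 ')': depth becomes 1
  Position 9 '(': depth becomes 2
  Position 10 ')': depth becomes 1
  Position 11 '(': depth becomes 2
  Position 12 '(': depth becomes 3
  Position 13 ')': depth becomes 2
  Position 14 ')': depth becomes 1
  Position 15 '(': depth becomes 2
  Position 16 '(': depth becomes 3
  Position 17 ')': depth becomes 2
  Position 18 ')': depth becomes 1
  Position 19 '(': depth becomes 2
  Position 20 ')': depth becomes 1
  Position 21 '(': depth becomes 2
  Position 22 '(': depth becomes 3
  Position 23 ')': depth becomes 2
  Position 24 ')': depth becomes 1
  Position 25 ')': depth becomes 0
Maximum depth reached: 4

4


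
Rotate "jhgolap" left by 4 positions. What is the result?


Input: "jhgolap", rotate left by 4
First 4 characters: "jhgo"
Remaining characters: "lap"
Concatenate remaining + first: "lap" + "jhgo" = "lapjhgo"

lapjhgo


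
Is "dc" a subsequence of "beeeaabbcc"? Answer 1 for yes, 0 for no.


Check if "dc" is a subsequence of "beeeaabbcc"
Greedy scan:
  Position 0 ('b'): no match needed
  Position 1 ('e'): no match needed
  Position 2 ('e'): no match needed
  Position 3 ('e'): no match needed
  Position 4 ('a'): no match needed
  Position 5 ('a'): no match needed
  Position 6 ('b'): no match needed
  Position 7 ('b'): no match needed
  Position 8 ('c'): no match needed
  Position 9 ('c'): no match needed
Only matched 0/2 characters => not a subsequence

0


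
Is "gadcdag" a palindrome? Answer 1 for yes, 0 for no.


Input: gadcdag
Reversed: gadcdag
  Compare pos 0 ('g') with pos 6 ('g'): match
  Compare pos 1 ('a') with pos 5 ('a'): match
  Compare pos 2 ('d') with pos 4 ('d'): match
Result: palindrome

1


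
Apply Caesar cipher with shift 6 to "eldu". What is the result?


Caesar cipher: shift "eldu" by 6
  'e' (pos 4) + 6 = pos 10 = 'k'
  'l' (pos 11) + 6 = pos 17 = 'r'
  'd' (pos 3) + 6 = pos 9 = 'j'
  'u' (pos 20) + 6 = pos 0 = 'a'
Result: krja

krja


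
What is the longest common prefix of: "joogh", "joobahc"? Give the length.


Words: joogh, joobahc
  Position 0: all 'j' => match
  Position 1: all 'o' => match
  Position 2: all 'o' => match
  Position 3: ('g', 'b') => mismatch, stop
LCP = "joo" (length 3)

3


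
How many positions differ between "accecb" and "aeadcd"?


Comparing "accecb" and "aeadcd" position by position:
  Position 0: 'a' vs 'a' => same
  Position 1: 'c' vs 'e' => DIFFER
  Position 2: 'c' vs 'a' => DIFFER
  Position 3: 'e' vs 'd' => DIFFER
  Position 4: 'c' vs 'c' => same
  Position 5: 'b' vs 'd' => DIFFER
Positions that differ: 4

4


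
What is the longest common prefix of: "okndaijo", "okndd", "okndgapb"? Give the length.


Words: okndaijo, okndd, okndgapb
  Position 0: all 'o' => match
  Position 1: all 'k' => match
  Position 2: all 'n' => match
  Position 3: all 'd' => match
  Position 4: ('a', 'd', 'g') => mismatch, stop
LCP = "oknd" (length 4)

4


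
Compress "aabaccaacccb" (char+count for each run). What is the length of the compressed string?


Input: aabaccaacccb
Runs:
  'a' x 2 => "a2"
  'b' x 1 => "b1"
  'a' x 1 => "a1"
  'c' x 2 => "c2"
  'a' x 2 => "a2"
  'c' x 3 => "c3"
  'b' x 1 => "b1"
Compressed: "a2b1a1c2a2c3b1"
Compressed length: 14

14


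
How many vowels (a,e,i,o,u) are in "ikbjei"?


Input: ikbjei
Checking each character:
  'i' at position 0: vowel (running total: 1)
  'k' at position 1: consonant
  'b' at position 2: consonant
  'j' at position 3: consonant
  'e' at position 4: vowel (running total: 2)
  'i' at position 5: vowel (running total: 3)
Total vowels: 3

3


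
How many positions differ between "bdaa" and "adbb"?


Comparing "bdaa" and "adbb" position by position:
  Position 0: 'b' vs 'a' => DIFFER
  Position 1: 'd' vs 'd' => same
  Position 2: 'a' vs 'b' => DIFFER
  Position 3: 'a' vs 'b' => DIFFER
Positions that differ: 3

3


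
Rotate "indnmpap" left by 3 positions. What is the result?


Input: "indnmpap", rotate left by 3
First 3 characters: "ind"
Remaining characters: "nmpap"
Concatenate remaining + first: "nmpap" + "ind" = "nmpapind"

nmpapind


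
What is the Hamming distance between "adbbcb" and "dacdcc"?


Comparing "adbbcb" and "dacdcc" position by position:
  Position 0: 'a' vs 'd' => differ
  Position 1: 'd' vs 'a' => differ
  Position 2: 'b' vs 'c' => differ
  Position 3: 'b' vs 'd' => differ
  Position 4: 'c' vs 'c' => same
  Position 5: 'b' vs 'c' => differ
Total differences (Hamming distance): 5

5


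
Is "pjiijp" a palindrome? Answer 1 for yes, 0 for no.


Input: pjiijp
Reversed: pjiijp
  Compare pos 0 ('p') with pos 5 ('p'): match
  Compare pos 1 ('j') with pos 4 ('j'): match
  Compare pos 2 ('i') with pos 3 ('i'): match
Result: palindrome

1


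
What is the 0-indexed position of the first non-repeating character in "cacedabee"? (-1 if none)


Input: cacedabee
Character frequencies:
  'a': 2
  'b': 1
  'c': 2
  'd': 1
  'e': 3
Scanning left to right for freq == 1:
  Position 0 ('c'): freq=2, skip
  Position 1 ('a'): freq=2, skip
  Position 2 ('c'): freq=2, skip
  Position 3 ('e'): freq=3, skip
  Position 4 ('d'): unique! => answer = 4

4


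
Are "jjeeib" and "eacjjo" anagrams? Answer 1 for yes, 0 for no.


Strings: "jjeeib", "eacjjo"
Sorted first:  beeijj
Sorted second: acejjo
Differ at position 0: 'b' vs 'a' => not anagrams

0


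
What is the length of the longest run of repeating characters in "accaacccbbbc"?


Input: "accaacccbbbc"
Scanning for longest run:
  Position 1 ('c'): new char, reset run to 1
  Position 2 ('c'): continues run of 'c', length=2
  Position 3 ('a'): new char, reset run to 1
  Position 4 ('a'): continues run of 'a', length=2
  Position 5 ('c'): new char, reset run to 1
  Position 6 ('c'): continues run of 'c', length=2
  Position 7 ('c'): continues run of 'c', length=3
  Position 8 ('b'): new char, reset run to 1
  Position 9 ('b'): continues run of 'b', length=2
  Position 10 ('b'): continues run of 'b', length=3
  Position 11 ('c'): new char, reset run to 1
Longest run: 'c' with length 3

3


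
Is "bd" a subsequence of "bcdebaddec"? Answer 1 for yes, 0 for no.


Check if "bd" is a subsequence of "bcdebaddec"
Greedy scan:
  Position 0 ('b'): matches sub[0] = 'b'
  Position 1 ('c'): no match needed
  Position 2 ('d'): matches sub[1] = 'd'
  Position 3 ('e'): no match needed
  Position 4 ('b'): no match needed
  Position 5 ('a'): no match needed
  Position 6 ('d'): no match needed
  Position 7 ('d'): no match needed
  Position 8 ('e'): no match needed
  Position 9 ('c'): no match needed
All 2 characters matched => is a subsequence

1


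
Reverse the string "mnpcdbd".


Input: mnpcdbd
Reading characters right to left:
  Position 6: 'd'
  Position 5: 'b'
  Position 4: 'd'
  Position 3: 'c'
  Position 2: 'p'
  Position 1: 'n'
  Position 0: 'm'
Reversed: dbdcpnm

dbdcpnm


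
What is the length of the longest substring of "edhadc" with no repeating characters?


Input: "edhadc"
Sliding window (track last position of each char):
  Position 0 ('e'): window [0,0] length 1 -- new best
  Position 1 ('d'): window [0,1] length 2 -- new best
  Position 2 ('h'): window [0,2] length 3 -- new best
  Position 3 ('a'): window [0,3] length 4 -- new best
  Position 4 ('d'): repeat (last at 1), move window start to 2
  Position 4 ('d'): window [2,4] length 3
  Position 5 ('c'): window [2,5] length 4
Longest substring with no repeats: "edha" with length 4

4


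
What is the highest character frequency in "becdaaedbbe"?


Input: becdaaedbbe
Character counts:
  'a': 2
  'b': 3
  'c': 1
  'd': 2
  'e': 3
Maximum frequency: 3

3


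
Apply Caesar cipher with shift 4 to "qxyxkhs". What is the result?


Caesar cipher: shift "qxyxkhs" by 4
  'q' (pos 16) + 4 = pos 20 = 'u'
  'x' (pos 23) + 4 = pos 1 = 'b'
  'y' (pos 24) + 4 = pos 2 = 'c'
  'x' (pos 23) + 4 = pos 1 = 'b'
  'k' (pos 10) + 4 = pos 14 = 'o'
  'h' (pos 7) + 4 = pos 11 = 'l'
  's' (pos 18) + 4 = pos 22 = 'w'
Result: ubcbolw

ubcbolw


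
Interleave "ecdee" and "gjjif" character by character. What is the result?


Interleaving "ecdee" and "gjjif":
  Position 0: 'e' from first, 'g' from second => "eg"
  Position 1: 'c' from first, 'j' from second => "cj"
  Position 2: 'd' from first, 'j' from second => "dj"
  Position 3: 'e' from first, 'i' from second => "ei"
  Position 4: 'e' from first, 'f' from second => "ef"
Result: egcjdjeief

egcjdjeief
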